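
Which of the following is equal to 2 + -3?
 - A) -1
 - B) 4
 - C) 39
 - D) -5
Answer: A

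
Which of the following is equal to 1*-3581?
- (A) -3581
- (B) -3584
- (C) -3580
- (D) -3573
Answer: A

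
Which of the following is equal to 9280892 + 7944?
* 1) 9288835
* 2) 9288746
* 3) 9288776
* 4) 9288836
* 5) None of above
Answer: 4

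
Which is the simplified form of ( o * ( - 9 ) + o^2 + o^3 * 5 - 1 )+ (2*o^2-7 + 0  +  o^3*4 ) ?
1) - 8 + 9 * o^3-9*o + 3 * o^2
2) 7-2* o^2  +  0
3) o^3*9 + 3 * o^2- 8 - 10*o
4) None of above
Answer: 1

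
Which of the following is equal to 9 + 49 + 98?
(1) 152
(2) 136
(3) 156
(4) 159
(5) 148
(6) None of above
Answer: 3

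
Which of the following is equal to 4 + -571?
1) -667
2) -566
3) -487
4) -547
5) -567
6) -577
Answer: 5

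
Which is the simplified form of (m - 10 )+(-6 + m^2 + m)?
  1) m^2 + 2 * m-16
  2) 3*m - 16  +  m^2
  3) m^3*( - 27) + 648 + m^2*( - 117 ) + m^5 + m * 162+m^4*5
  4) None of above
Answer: 1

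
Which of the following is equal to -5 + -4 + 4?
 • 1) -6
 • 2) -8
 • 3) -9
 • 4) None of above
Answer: 4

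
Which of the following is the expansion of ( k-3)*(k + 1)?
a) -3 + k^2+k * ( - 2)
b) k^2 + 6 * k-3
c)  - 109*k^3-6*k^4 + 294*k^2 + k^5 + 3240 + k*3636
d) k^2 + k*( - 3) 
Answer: a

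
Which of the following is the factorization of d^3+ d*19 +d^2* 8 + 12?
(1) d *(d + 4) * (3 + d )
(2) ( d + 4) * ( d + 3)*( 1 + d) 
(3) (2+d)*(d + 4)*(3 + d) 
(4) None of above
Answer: 2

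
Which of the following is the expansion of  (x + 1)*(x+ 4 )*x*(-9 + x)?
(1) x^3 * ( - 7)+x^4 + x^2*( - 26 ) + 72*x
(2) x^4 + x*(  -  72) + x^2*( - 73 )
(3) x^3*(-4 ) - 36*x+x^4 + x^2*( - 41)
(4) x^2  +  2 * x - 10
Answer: 3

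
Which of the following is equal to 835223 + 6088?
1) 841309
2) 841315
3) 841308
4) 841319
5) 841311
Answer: 5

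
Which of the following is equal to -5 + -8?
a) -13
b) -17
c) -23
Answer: a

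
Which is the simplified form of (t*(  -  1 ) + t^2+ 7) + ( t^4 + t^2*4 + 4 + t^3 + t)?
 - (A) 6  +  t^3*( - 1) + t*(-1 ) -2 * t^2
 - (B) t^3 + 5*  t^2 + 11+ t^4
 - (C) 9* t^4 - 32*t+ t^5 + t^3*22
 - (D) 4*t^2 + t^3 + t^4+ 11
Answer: B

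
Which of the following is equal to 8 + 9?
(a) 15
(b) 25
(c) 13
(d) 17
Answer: d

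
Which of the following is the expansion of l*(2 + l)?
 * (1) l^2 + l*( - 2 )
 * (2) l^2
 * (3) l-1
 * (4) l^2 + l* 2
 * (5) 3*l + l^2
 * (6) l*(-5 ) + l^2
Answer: 4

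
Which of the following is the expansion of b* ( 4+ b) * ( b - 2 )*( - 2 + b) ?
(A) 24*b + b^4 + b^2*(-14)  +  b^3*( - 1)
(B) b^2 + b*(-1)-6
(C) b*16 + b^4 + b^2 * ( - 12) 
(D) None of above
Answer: C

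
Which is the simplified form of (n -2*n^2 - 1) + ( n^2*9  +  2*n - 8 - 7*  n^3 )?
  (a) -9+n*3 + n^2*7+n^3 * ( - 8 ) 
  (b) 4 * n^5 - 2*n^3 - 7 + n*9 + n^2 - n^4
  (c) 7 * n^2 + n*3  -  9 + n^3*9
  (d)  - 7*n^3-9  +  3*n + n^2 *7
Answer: d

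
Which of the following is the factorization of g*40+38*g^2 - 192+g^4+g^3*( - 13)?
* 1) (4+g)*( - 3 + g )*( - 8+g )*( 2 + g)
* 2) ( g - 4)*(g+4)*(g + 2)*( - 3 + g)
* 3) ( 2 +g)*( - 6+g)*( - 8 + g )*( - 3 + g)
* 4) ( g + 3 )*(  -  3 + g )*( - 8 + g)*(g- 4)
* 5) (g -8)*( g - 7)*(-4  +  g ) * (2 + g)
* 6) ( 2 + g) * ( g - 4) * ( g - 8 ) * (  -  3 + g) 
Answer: 6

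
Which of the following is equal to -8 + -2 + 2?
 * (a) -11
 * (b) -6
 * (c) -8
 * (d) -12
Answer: c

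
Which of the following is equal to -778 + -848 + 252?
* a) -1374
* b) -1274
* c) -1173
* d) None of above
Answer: a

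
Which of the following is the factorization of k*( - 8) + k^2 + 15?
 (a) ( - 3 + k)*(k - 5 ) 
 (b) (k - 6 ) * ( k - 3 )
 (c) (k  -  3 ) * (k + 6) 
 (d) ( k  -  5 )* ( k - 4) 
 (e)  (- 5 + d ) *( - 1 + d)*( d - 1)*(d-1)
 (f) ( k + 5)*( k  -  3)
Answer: a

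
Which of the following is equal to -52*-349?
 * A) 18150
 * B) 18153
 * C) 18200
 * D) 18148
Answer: D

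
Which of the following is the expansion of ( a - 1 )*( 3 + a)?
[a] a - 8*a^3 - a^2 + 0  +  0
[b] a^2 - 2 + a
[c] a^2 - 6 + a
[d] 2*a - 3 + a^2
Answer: d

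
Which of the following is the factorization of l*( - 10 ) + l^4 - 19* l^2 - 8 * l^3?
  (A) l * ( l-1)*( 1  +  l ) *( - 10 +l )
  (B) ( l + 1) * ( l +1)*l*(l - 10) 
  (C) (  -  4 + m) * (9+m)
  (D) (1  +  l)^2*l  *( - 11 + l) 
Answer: B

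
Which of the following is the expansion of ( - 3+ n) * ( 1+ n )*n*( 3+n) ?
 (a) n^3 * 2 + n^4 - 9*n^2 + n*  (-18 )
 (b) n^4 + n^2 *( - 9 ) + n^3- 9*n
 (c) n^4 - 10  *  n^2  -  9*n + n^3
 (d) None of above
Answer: b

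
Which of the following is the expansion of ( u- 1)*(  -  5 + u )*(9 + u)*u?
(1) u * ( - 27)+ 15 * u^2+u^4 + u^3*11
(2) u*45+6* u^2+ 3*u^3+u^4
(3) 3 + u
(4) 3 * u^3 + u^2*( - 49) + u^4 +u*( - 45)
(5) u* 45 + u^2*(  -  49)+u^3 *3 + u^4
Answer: 5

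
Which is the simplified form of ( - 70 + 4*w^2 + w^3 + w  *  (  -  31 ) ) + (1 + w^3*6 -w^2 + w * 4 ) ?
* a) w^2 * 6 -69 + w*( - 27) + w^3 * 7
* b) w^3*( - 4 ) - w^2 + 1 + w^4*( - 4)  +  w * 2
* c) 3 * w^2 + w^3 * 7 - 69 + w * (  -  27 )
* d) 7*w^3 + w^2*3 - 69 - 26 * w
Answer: c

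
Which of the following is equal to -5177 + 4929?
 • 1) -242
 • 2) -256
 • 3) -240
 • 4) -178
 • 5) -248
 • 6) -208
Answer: 5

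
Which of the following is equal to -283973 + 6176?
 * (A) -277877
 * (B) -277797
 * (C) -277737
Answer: B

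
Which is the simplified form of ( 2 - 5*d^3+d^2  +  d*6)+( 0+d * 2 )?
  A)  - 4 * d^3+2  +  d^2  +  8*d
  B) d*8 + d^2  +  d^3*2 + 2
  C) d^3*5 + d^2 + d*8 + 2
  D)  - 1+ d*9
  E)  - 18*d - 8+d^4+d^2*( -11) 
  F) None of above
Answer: F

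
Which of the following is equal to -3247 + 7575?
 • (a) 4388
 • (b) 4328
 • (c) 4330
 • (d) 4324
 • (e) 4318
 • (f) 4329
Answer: b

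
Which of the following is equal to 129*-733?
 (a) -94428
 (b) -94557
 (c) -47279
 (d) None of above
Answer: b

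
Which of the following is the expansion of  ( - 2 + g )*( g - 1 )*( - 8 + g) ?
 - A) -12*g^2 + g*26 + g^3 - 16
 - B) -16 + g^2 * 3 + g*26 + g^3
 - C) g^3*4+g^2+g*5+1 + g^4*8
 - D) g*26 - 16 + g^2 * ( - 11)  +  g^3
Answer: D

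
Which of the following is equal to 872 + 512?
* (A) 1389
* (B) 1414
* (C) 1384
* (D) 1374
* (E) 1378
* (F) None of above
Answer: C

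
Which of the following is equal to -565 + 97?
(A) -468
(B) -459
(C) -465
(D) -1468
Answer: A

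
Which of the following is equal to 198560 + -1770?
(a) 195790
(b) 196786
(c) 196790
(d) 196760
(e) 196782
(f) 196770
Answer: c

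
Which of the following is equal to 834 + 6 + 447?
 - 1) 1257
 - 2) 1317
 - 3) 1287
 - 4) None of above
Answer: 3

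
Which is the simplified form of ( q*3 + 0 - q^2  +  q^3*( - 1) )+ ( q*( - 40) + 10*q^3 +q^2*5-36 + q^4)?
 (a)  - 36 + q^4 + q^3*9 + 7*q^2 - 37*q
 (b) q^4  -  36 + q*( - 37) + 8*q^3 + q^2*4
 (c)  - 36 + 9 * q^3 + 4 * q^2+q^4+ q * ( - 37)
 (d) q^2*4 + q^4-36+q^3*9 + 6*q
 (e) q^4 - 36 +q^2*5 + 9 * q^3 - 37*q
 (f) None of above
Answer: c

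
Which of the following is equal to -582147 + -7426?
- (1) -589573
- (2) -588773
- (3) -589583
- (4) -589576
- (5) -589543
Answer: 1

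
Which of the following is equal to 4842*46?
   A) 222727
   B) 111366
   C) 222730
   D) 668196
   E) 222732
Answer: E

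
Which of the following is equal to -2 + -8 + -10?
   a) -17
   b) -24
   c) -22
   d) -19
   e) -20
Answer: e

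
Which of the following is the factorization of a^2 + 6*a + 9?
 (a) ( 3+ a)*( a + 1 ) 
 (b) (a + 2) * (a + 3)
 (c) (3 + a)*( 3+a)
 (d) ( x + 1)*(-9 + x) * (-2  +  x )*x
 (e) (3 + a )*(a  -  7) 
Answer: c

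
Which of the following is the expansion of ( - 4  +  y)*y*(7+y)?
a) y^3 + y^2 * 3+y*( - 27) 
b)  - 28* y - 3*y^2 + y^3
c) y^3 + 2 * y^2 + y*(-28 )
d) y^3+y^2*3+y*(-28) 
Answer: d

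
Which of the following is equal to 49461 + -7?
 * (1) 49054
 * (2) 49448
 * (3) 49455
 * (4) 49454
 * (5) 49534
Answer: 4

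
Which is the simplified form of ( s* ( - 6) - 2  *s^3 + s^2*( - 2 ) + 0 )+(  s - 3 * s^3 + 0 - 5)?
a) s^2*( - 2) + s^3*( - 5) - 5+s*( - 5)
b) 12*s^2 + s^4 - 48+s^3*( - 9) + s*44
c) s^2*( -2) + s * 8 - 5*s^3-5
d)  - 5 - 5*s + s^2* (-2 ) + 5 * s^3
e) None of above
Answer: a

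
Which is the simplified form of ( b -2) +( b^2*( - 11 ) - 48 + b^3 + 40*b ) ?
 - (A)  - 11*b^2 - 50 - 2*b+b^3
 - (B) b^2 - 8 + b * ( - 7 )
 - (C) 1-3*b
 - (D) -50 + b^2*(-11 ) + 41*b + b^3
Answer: D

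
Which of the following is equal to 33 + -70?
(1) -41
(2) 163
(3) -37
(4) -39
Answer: 3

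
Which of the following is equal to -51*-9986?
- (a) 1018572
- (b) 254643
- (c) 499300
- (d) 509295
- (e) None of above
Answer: e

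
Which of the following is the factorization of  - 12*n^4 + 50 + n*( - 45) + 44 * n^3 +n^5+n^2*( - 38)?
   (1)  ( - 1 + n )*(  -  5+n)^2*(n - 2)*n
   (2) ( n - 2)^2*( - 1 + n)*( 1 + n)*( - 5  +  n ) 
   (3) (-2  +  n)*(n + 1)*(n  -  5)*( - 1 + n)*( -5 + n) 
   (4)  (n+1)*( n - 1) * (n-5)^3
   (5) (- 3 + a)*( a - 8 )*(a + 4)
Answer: 3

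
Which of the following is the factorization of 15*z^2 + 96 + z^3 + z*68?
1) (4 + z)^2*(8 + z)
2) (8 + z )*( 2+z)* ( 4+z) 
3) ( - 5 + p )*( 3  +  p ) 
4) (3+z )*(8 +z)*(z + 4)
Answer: 4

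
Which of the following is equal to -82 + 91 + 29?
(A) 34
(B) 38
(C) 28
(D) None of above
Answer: B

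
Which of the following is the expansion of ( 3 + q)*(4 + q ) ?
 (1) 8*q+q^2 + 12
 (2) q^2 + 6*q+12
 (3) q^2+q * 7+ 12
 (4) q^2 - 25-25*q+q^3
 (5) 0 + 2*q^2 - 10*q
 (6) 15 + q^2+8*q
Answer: 3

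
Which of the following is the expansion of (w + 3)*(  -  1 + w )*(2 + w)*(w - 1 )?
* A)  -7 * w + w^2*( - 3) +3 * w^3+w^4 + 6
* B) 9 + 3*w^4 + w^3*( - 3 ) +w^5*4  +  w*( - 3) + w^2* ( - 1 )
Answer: A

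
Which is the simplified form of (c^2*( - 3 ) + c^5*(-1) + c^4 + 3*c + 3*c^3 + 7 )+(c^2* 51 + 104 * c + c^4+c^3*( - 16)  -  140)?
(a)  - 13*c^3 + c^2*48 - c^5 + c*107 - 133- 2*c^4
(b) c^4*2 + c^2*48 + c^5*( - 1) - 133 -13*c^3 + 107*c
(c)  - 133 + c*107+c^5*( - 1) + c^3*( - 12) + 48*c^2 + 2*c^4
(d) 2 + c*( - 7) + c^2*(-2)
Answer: b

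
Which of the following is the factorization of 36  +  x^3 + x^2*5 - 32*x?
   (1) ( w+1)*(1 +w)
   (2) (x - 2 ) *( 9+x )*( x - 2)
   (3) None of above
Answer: 2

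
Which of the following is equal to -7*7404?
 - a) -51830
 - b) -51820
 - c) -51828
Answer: c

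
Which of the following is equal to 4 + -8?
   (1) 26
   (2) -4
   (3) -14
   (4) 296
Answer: 2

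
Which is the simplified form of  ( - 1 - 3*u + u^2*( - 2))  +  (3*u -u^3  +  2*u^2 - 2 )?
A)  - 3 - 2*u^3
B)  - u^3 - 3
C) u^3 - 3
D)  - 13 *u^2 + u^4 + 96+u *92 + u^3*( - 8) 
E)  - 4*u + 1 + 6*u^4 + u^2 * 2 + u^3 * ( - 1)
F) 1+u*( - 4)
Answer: B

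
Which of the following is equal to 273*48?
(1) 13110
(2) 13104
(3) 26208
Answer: 2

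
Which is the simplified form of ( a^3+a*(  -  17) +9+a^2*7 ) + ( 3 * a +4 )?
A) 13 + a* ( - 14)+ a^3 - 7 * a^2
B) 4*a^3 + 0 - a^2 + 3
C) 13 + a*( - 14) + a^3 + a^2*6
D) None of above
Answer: D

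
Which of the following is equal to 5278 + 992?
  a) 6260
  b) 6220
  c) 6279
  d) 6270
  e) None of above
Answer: d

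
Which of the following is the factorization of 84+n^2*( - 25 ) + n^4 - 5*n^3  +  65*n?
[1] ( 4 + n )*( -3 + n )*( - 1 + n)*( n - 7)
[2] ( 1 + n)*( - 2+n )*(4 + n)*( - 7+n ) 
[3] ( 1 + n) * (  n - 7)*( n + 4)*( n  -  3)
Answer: 3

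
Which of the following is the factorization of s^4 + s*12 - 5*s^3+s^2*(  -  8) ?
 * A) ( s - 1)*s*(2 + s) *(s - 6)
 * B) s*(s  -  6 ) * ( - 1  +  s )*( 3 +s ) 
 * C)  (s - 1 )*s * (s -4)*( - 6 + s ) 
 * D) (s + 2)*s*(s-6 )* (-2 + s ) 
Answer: A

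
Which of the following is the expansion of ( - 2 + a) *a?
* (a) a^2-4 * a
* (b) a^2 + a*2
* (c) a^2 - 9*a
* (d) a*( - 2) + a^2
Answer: d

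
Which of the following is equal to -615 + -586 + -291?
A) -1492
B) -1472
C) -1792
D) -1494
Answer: A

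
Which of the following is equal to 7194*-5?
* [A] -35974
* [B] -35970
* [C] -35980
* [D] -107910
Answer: B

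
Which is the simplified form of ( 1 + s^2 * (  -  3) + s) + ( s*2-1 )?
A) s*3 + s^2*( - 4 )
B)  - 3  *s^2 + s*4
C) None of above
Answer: C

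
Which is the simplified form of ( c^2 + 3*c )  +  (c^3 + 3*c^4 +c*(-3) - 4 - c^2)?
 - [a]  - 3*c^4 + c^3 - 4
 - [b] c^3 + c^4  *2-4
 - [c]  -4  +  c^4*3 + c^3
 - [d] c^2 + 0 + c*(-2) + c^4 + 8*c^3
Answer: c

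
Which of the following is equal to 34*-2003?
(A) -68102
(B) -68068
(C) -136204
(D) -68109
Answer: A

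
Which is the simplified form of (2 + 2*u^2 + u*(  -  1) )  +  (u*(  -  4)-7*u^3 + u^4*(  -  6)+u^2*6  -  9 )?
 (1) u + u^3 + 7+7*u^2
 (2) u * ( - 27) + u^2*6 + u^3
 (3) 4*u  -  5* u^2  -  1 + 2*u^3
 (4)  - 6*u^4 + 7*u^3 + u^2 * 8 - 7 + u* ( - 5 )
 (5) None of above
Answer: 5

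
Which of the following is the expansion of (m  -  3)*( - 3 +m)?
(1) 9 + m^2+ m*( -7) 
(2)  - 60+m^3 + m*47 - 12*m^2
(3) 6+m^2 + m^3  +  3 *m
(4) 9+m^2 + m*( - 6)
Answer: 4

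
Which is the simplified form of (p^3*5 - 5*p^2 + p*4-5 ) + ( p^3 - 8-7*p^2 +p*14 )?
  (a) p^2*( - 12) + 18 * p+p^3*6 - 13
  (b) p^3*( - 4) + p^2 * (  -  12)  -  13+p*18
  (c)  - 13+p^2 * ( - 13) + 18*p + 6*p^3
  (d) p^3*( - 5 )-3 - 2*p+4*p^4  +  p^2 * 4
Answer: a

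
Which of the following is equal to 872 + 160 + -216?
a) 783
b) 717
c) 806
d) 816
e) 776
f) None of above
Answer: d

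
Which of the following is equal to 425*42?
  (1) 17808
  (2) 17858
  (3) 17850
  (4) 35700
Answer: 3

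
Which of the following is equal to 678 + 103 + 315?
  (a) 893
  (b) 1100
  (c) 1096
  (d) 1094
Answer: c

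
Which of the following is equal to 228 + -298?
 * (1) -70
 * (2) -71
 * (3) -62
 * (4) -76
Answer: 1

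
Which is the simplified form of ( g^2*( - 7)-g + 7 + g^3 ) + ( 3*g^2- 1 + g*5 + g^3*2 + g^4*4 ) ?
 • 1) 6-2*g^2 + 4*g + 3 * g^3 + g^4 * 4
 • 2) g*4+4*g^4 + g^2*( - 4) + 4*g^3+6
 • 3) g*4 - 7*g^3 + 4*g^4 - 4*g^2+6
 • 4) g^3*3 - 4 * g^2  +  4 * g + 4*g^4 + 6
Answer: 4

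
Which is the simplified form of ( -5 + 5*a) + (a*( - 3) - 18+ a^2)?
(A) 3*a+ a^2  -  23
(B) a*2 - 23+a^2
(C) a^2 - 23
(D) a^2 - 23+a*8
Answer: B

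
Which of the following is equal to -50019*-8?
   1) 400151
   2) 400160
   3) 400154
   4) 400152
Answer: 4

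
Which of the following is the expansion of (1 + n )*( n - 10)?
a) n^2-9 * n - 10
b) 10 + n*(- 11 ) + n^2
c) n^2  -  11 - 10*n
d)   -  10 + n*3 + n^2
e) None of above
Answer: a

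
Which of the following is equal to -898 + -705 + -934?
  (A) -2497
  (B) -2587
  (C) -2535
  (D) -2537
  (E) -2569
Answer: D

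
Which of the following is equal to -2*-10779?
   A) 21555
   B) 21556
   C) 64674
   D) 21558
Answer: D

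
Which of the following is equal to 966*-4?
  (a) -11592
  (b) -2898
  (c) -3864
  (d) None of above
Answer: c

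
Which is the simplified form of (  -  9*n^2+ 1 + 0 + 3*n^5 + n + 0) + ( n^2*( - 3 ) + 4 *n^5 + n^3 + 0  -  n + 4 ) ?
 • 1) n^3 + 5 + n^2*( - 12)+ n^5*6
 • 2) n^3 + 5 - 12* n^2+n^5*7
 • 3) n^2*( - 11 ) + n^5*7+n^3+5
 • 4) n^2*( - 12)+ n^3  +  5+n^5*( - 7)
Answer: 2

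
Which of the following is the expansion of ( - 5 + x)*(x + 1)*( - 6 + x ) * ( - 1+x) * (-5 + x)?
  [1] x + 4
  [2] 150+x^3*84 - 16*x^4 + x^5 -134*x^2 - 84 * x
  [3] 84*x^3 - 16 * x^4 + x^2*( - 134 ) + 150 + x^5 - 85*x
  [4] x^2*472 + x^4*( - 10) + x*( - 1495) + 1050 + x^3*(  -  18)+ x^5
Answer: 3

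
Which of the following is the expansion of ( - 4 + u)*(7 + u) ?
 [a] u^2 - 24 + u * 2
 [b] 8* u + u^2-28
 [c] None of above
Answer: c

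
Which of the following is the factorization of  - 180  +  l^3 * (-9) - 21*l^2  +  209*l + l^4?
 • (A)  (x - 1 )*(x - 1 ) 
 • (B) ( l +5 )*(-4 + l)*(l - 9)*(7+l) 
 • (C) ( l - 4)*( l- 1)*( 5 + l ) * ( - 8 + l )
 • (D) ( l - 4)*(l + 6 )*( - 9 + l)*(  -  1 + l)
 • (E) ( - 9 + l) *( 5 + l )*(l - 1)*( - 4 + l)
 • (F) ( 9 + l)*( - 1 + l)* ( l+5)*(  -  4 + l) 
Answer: E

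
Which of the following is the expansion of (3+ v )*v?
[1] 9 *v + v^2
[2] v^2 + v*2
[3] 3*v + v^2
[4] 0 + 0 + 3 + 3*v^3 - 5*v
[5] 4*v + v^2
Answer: 3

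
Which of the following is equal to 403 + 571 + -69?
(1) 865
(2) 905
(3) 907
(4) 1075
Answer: 2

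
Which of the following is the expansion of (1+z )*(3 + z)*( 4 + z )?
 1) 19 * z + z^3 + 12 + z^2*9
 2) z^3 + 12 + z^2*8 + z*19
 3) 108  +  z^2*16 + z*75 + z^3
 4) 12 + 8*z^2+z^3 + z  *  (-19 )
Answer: 2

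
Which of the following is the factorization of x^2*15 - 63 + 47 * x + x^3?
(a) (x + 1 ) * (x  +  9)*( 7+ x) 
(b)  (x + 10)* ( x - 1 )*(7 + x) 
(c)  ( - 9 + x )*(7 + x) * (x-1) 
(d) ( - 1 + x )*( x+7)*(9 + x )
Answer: d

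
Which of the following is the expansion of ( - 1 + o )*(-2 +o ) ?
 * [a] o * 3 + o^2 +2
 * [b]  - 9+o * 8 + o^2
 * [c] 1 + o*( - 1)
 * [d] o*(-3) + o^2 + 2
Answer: d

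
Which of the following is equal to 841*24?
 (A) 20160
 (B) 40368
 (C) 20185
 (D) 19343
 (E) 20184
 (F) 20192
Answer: E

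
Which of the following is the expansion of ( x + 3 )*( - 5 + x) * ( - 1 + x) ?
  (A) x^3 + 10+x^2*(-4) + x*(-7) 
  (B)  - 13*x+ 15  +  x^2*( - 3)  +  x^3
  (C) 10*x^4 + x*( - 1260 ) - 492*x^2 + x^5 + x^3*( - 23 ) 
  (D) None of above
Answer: B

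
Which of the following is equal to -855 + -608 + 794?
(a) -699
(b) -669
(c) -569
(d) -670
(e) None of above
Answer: b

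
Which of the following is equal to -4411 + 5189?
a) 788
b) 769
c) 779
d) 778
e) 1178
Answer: d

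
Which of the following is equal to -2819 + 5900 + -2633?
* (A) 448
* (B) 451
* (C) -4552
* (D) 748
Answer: A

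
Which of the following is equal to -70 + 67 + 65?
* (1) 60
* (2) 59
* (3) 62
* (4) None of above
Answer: 3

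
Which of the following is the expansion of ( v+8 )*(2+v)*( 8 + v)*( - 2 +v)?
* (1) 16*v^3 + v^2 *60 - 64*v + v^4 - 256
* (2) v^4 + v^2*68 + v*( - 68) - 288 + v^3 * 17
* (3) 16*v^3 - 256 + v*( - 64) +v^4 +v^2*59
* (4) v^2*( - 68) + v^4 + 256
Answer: 1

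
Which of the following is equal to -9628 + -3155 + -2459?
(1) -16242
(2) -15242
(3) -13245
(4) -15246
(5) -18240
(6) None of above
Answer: 2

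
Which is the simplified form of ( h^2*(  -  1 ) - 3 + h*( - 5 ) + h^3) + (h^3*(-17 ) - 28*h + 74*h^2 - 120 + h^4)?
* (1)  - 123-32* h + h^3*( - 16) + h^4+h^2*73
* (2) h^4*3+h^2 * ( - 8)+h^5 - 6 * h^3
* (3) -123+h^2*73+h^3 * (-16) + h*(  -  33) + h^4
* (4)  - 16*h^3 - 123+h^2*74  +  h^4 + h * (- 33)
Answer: 3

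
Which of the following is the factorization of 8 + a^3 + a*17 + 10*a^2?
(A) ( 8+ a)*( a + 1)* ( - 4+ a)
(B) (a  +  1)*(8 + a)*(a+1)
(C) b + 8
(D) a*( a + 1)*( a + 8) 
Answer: B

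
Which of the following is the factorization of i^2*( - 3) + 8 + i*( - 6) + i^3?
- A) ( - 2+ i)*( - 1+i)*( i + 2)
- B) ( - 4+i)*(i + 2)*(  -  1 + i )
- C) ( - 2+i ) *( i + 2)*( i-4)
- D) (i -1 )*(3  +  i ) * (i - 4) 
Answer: B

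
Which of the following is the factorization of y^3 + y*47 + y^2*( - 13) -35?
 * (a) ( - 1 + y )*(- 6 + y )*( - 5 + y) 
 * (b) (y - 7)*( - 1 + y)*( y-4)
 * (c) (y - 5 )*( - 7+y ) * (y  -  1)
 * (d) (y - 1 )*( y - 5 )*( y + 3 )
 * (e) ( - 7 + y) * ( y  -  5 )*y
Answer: c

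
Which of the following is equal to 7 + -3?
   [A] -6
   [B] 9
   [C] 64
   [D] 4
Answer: D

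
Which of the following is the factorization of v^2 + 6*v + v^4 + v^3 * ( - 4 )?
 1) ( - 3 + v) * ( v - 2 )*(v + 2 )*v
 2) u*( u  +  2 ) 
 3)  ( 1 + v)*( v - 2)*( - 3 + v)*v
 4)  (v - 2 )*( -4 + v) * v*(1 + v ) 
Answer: 3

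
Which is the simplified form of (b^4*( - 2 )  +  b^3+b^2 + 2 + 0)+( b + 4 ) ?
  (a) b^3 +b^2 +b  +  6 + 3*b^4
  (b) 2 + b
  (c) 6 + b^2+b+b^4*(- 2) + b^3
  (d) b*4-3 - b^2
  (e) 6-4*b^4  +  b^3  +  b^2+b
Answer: c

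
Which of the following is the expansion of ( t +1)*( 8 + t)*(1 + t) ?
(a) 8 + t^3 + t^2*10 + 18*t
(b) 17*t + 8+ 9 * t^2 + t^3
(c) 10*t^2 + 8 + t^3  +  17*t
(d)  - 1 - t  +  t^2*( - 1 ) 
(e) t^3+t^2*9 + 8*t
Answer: c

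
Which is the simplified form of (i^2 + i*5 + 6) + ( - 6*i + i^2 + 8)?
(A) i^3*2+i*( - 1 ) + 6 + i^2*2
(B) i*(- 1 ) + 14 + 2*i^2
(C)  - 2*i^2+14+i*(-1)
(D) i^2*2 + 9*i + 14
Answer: B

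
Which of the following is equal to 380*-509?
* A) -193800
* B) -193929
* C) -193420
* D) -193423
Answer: C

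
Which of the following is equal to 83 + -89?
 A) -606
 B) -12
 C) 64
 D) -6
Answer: D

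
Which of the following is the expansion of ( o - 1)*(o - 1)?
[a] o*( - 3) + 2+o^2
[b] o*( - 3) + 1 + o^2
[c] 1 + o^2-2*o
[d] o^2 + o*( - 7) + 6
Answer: c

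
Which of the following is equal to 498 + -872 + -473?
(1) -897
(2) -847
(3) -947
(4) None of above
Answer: 2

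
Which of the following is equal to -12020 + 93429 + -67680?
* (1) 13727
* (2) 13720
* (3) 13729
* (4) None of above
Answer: 3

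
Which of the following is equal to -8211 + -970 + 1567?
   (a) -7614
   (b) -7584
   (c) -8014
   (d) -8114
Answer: a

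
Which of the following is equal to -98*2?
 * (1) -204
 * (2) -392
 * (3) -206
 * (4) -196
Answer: 4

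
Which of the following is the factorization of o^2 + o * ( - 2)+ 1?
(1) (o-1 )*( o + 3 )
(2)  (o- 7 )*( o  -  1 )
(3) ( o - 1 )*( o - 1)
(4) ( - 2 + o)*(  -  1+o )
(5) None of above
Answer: 3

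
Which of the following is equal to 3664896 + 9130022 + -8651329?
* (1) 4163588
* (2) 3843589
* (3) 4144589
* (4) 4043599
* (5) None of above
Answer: 5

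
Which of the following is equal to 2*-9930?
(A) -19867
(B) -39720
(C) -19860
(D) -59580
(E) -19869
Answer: C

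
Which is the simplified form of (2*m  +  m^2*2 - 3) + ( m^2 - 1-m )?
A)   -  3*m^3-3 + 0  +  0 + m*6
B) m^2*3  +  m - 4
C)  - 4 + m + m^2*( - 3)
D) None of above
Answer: B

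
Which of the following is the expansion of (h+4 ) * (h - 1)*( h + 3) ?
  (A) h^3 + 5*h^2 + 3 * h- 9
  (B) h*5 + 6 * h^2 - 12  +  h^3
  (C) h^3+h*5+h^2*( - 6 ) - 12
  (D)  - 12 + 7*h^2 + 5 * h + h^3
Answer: B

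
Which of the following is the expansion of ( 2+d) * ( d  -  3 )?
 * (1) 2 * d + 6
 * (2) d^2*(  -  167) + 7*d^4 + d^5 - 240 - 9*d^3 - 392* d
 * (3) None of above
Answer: 3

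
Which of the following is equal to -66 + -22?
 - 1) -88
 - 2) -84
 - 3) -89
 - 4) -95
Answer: 1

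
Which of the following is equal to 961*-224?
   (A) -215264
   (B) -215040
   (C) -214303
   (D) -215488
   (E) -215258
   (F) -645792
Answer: A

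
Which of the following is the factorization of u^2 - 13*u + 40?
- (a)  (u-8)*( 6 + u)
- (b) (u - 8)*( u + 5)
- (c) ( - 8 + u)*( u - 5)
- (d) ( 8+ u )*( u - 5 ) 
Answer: c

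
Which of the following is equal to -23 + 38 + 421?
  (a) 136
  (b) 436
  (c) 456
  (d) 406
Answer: b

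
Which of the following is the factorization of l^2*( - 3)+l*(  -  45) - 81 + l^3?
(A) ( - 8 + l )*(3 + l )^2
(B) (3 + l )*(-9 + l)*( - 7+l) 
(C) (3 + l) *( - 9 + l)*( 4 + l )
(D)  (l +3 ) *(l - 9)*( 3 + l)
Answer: D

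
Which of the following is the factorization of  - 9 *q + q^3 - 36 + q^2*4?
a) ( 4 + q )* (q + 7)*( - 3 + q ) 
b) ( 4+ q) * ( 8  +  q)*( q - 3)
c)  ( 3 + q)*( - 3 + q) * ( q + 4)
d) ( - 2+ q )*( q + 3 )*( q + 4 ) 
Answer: c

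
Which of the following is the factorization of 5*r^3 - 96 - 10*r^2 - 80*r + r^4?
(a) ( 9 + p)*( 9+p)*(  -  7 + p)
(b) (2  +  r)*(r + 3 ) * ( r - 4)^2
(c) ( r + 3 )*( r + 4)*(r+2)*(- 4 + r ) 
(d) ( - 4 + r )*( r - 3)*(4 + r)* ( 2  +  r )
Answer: c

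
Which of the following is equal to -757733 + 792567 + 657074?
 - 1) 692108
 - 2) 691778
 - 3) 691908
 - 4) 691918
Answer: 3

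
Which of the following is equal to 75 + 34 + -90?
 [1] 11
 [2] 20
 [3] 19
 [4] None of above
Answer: 3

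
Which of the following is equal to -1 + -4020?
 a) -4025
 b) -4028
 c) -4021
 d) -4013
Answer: c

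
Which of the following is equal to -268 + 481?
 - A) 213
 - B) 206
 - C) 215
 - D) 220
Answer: A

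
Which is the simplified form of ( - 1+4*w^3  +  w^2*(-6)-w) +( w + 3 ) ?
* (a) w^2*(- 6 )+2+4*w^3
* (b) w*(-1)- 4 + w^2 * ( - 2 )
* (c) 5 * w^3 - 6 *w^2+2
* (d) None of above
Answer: a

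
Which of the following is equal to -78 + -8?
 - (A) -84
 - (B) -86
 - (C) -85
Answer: B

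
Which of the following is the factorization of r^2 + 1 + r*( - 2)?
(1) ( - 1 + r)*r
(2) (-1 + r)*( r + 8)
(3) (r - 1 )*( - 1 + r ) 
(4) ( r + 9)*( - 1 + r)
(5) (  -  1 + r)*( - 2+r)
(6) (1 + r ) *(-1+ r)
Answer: 3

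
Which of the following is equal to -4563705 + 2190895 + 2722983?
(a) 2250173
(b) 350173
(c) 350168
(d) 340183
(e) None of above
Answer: b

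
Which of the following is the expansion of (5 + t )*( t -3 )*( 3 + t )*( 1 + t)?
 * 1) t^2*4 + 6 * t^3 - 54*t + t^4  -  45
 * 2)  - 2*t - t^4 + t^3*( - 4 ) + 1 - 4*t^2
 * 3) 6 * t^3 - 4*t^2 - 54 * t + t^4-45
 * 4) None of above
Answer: 3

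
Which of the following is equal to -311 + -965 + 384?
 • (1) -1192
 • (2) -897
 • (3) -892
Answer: 3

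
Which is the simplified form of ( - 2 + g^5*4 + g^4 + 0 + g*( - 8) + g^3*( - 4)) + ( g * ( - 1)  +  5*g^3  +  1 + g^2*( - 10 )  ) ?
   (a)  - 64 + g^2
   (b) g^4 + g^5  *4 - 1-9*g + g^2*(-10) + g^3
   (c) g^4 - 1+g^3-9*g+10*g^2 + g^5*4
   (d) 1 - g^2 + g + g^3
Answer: b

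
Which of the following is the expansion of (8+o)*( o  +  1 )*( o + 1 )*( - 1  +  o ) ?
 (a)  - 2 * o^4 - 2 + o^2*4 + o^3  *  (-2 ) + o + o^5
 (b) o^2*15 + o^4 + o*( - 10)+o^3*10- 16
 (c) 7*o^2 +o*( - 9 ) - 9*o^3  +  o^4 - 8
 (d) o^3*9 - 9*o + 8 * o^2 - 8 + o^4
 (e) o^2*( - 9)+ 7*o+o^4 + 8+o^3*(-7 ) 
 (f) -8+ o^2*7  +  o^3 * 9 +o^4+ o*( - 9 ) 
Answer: f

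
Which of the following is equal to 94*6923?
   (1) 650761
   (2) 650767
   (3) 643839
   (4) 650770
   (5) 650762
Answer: 5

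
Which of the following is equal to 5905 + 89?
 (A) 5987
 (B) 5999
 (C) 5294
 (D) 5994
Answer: D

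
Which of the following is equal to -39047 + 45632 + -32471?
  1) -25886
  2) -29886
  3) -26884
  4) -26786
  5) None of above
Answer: 1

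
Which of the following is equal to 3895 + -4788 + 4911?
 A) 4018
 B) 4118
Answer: A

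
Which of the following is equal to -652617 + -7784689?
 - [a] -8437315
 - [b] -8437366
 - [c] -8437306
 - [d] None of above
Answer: c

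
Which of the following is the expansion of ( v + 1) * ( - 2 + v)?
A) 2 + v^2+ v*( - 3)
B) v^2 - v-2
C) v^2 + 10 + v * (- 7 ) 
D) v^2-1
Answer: B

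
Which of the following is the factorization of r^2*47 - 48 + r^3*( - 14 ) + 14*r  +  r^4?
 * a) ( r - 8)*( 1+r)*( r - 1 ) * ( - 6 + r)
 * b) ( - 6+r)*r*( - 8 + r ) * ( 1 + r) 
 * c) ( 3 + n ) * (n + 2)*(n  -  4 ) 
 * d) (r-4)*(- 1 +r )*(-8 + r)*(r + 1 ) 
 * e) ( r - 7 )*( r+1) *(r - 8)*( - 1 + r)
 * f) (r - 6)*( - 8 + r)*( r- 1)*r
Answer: a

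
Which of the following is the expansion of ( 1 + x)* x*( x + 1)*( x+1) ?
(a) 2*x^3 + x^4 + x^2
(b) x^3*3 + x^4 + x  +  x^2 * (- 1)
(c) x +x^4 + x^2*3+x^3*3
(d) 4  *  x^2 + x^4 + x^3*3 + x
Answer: c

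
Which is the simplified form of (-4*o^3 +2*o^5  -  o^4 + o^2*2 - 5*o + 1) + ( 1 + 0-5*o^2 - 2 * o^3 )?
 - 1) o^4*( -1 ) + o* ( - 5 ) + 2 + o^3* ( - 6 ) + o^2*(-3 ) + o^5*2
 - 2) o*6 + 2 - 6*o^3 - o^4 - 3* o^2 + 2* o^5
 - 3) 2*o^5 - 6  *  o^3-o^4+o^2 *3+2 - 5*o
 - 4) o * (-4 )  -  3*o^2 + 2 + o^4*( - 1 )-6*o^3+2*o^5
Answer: 1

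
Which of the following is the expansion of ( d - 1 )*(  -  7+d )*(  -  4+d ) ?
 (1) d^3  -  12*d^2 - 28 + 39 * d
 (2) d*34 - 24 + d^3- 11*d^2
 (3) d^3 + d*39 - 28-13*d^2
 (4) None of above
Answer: 1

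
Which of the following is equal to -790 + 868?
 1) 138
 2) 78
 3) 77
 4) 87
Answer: 2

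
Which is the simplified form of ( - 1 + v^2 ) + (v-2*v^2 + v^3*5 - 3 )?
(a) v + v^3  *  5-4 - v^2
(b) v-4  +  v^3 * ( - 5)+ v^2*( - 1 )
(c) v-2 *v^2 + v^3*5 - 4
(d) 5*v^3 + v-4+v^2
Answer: a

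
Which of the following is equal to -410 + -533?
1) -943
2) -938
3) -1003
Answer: 1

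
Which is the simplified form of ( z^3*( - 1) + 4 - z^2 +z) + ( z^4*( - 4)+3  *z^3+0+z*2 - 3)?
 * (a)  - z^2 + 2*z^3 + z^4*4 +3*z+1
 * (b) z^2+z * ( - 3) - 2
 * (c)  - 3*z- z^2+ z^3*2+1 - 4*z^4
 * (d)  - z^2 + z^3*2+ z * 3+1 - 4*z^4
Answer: d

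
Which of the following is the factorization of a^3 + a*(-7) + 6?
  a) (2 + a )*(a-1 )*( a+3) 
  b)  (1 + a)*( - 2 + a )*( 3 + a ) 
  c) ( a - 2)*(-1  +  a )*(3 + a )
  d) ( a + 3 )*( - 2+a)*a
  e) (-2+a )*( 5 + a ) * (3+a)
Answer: c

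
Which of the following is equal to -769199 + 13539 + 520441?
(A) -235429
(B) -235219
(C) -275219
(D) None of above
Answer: B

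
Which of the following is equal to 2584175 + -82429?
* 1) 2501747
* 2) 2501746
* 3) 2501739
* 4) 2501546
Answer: 2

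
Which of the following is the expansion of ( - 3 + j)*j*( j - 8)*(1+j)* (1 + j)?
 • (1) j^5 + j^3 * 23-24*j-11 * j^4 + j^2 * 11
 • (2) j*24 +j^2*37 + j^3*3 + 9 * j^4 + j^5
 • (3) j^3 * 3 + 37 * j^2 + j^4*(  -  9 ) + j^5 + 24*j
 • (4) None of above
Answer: 3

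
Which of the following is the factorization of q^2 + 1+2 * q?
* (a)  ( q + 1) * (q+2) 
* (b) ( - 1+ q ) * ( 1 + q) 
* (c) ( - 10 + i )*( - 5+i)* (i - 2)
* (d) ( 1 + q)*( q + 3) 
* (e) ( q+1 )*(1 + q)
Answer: e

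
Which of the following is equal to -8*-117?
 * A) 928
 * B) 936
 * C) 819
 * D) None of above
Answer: B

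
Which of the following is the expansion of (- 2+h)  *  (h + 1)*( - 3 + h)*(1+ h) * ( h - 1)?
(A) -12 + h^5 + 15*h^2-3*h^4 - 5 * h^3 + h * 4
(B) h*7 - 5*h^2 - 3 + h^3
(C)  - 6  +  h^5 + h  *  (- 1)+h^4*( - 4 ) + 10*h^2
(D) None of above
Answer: C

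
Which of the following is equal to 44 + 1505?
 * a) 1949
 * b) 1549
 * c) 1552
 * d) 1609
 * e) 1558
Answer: b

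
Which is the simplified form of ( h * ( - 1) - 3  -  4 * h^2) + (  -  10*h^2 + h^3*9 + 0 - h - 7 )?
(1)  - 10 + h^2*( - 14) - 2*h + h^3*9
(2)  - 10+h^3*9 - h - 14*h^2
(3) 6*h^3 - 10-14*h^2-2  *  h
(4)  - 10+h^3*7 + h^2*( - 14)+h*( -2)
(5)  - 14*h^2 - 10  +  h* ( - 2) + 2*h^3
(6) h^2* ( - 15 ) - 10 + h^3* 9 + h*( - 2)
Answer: 1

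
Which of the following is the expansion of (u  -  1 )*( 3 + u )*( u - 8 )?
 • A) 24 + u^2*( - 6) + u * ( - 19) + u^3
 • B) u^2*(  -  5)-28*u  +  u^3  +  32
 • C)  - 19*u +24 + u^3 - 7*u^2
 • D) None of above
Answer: A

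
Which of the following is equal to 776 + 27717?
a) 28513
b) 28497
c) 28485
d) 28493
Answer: d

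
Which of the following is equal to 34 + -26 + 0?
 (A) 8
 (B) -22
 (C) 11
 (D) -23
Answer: A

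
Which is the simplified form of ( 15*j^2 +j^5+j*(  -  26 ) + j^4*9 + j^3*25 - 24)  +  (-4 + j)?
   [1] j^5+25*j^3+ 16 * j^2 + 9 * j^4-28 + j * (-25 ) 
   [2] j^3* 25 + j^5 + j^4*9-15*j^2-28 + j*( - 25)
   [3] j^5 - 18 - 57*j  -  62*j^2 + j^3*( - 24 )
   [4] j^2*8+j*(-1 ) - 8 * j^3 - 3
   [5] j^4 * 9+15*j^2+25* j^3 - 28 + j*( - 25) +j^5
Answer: 5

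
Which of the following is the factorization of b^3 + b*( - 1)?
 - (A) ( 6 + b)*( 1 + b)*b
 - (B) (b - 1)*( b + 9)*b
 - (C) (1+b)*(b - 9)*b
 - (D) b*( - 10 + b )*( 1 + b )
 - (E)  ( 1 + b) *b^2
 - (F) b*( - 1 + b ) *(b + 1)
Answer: F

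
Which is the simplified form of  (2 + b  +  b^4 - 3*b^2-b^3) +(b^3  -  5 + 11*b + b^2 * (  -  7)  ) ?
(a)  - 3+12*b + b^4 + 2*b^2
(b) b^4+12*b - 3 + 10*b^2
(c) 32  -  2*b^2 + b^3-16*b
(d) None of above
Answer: d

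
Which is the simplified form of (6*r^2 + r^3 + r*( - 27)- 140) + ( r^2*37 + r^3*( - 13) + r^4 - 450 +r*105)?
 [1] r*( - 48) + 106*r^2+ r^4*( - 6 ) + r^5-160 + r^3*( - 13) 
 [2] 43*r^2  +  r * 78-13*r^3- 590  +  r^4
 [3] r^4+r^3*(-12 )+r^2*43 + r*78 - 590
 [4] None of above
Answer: 3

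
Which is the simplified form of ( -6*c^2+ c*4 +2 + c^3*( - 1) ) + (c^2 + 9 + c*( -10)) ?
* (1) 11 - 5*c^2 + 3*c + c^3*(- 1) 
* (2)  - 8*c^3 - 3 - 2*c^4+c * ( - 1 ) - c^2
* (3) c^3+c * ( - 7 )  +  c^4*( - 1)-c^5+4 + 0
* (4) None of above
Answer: 4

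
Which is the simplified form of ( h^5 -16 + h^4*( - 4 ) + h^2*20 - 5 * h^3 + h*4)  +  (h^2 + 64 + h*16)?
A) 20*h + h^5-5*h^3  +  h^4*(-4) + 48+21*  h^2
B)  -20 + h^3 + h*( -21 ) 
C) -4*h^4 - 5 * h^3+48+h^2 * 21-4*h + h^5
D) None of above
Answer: A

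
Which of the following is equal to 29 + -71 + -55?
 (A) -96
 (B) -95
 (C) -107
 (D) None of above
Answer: D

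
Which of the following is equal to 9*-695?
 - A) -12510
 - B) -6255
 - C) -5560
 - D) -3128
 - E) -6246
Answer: B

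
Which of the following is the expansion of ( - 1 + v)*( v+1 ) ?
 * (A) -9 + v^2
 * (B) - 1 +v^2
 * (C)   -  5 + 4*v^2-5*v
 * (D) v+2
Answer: B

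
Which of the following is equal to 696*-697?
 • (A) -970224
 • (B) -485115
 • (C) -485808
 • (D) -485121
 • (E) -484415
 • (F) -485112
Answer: F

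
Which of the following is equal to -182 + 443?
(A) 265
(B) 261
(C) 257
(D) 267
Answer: B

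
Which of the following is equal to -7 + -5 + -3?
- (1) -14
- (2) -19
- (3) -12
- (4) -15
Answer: 4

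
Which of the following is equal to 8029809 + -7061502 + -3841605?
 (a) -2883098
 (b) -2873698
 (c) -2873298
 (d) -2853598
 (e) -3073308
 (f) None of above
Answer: c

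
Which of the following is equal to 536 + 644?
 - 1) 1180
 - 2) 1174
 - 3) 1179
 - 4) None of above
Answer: 1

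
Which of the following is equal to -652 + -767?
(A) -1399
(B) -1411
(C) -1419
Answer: C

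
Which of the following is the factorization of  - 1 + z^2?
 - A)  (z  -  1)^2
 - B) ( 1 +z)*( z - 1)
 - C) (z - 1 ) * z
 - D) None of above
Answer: B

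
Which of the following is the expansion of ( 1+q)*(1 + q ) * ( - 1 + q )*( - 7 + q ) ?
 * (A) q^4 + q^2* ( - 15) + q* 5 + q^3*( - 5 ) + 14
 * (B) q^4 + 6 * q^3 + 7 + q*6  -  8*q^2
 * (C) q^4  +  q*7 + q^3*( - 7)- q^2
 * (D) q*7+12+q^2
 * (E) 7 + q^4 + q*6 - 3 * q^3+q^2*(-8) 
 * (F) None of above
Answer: F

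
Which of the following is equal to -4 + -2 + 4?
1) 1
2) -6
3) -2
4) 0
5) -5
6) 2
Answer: 3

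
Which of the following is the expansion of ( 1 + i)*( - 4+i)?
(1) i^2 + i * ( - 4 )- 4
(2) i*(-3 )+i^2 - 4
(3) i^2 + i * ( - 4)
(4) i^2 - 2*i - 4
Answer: 2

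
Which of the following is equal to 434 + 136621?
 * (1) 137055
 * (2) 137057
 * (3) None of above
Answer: 1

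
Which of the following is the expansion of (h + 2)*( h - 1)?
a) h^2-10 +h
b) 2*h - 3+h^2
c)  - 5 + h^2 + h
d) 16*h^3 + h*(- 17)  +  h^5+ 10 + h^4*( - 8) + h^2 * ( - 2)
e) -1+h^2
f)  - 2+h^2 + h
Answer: f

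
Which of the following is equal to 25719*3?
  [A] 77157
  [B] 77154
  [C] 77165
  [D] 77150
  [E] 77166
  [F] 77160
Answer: A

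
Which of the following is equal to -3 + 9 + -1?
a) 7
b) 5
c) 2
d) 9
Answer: b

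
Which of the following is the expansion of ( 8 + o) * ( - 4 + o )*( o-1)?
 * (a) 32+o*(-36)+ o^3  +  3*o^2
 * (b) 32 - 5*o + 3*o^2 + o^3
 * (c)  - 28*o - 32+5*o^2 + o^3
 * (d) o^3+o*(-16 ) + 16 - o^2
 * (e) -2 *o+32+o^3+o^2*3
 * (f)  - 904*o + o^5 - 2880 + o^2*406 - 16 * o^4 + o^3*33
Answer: a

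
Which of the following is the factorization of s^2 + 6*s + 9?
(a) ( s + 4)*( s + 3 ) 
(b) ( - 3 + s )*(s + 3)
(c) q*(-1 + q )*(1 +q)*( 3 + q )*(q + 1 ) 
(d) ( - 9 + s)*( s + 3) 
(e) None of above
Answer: e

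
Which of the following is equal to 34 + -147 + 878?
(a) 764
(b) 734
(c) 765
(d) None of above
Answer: c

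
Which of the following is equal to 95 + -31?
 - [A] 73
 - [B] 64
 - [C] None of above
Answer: B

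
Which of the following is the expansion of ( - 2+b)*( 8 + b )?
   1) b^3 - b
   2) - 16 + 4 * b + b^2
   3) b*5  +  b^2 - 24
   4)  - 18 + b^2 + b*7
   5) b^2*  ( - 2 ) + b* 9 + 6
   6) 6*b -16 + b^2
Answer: 6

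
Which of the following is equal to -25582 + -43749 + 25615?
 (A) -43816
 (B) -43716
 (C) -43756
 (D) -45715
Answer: B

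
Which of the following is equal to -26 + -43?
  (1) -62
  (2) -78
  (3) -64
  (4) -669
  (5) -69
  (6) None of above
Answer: 5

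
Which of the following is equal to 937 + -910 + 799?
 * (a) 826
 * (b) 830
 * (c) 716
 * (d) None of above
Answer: a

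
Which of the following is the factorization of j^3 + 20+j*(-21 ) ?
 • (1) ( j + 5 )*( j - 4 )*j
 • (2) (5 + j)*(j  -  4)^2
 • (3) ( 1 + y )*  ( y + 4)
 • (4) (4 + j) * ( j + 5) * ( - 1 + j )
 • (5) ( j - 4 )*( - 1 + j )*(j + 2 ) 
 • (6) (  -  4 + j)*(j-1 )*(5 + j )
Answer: 6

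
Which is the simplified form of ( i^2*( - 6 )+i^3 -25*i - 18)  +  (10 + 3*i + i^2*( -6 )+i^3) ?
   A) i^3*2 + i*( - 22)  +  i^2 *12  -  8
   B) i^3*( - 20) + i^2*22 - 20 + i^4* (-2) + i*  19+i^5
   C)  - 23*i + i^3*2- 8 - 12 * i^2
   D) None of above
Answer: D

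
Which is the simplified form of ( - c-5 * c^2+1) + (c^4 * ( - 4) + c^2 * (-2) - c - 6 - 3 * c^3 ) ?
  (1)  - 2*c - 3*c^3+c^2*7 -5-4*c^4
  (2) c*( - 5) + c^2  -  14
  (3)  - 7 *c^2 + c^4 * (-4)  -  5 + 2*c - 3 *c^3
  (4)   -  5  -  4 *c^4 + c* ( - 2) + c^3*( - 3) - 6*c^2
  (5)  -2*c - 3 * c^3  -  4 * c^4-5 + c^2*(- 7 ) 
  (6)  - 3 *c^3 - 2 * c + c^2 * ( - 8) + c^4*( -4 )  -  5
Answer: 5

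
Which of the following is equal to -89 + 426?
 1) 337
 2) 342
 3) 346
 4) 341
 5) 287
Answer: 1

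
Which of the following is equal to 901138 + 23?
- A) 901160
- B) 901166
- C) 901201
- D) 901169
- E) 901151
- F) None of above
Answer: F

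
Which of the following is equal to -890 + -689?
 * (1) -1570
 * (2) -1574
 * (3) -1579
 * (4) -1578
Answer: 3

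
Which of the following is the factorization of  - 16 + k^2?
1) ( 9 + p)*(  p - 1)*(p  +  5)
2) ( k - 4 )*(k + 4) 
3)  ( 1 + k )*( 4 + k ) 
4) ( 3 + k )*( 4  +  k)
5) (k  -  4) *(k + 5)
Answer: 2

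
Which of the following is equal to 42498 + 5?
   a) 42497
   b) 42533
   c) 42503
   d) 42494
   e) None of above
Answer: c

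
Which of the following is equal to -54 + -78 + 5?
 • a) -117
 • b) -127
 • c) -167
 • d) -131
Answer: b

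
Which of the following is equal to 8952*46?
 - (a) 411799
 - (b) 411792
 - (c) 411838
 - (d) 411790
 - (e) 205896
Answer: b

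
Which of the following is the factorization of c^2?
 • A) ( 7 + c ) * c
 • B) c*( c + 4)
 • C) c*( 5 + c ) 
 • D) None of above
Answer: D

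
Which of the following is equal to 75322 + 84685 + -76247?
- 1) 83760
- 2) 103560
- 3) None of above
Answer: 1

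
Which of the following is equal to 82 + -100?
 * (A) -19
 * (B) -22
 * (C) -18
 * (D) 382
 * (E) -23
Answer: C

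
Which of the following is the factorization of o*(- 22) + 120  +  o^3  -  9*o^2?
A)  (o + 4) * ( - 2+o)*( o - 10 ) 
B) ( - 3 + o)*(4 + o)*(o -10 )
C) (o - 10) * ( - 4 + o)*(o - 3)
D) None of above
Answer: B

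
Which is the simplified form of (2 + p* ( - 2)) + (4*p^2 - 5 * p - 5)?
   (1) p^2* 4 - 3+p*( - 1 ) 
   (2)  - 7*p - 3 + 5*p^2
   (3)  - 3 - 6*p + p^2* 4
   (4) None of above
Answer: 4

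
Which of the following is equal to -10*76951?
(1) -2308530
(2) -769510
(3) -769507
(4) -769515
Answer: 2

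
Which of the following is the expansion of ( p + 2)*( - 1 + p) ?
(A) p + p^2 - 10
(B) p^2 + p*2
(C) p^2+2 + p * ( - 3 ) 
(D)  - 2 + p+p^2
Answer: D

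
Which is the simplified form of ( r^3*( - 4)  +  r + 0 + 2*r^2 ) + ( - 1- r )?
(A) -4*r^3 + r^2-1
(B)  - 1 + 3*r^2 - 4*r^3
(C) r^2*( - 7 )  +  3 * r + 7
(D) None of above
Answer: D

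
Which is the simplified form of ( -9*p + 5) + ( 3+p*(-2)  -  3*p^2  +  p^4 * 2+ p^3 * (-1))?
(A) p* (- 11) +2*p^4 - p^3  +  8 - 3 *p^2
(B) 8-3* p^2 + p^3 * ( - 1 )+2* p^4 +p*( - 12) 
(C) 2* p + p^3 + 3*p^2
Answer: A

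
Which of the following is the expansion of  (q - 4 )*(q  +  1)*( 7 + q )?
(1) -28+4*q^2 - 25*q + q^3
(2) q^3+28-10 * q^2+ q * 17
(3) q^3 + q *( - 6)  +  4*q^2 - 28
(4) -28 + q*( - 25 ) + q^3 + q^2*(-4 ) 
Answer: 1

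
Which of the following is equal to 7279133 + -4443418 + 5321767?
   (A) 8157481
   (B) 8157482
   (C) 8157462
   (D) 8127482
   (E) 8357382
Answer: B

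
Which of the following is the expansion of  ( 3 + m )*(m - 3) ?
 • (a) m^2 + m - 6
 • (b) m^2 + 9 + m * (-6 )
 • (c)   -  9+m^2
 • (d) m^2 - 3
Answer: c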